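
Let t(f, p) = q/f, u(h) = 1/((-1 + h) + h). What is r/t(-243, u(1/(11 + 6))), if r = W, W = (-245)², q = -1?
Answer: 14586075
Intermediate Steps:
W = 60025
r = 60025
u(h) = 1/(-1 + 2*h)
t(f, p) = -1/f
r/t(-243, u(1/(11 + 6))) = 60025/((-1/(-243))) = 60025/((-1*(-1/243))) = 60025/(1/243) = 60025*243 = 14586075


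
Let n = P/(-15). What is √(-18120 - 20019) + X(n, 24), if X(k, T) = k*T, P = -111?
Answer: 888/5 + I*√38139 ≈ 177.6 + 195.29*I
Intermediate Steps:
n = 37/5 (n = -111/(-15) = -111*(-1/15) = 37/5 ≈ 7.4000)
X(k, T) = T*k
√(-18120 - 20019) + X(n, 24) = √(-18120 - 20019) + 24*(37/5) = √(-38139) + 888/5 = I*√38139 + 888/5 = 888/5 + I*√38139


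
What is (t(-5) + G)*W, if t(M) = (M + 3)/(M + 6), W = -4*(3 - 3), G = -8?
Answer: 0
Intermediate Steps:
W = 0 (W = -4*0 = 0)
t(M) = (3 + M)/(6 + M)
(t(-5) + G)*W = ((3 - 5)/(6 - 5) - 8)*0 = (-2/1 - 8)*0 = (1*(-2) - 8)*0 = (-2 - 8)*0 = -10*0 = 0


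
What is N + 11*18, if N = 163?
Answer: 361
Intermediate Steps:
N + 11*18 = 163 + 11*18 = 163 + 198 = 361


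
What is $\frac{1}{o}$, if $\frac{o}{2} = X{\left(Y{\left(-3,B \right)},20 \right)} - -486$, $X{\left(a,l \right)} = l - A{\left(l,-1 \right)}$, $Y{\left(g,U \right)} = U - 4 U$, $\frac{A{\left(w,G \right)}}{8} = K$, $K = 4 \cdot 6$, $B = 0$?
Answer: $\frac{1}{628} \approx 0.0015924$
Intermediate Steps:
$K = 24$
$A{\left(w,G \right)} = 192$ ($A{\left(w,G \right)} = 8 \cdot 24 = 192$)
$Y{\left(g,U \right)} = - 3 U$
$X{\left(a,l \right)} = -192 + l$ ($X{\left(a,l \right)} = l - 192 = -192 + l$)
$o = 628$ ($o = 2 \left(\left(-192 + 20\right) - -486\right) = 2 \left(-172 + 486\right) = 2 \cdot 314 = 628$)
$\frac{1}{o} = \frac{1}{628}$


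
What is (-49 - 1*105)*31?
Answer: -4774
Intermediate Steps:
(-49 - 1*105)*31 = (-49 - 105)*31 = -154*31 = -4774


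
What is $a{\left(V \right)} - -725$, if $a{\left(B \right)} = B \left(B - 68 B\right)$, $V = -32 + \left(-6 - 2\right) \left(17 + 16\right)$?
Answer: $-5869547$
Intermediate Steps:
$V = -296$ ($V = -32 - 264 = -296$)
$a{\left(B \right)} = - 67 B^{2}$ ($a{\left(B \right)} = B \left(- 67 B\right) = - 67 B^{2}$)
$a{\left(V \right)} - -725 = - 67 \left(-296\right)^{2} - -725 = \left(-67\right) 87616 + 725 = -5870272 + 725 = -5869547$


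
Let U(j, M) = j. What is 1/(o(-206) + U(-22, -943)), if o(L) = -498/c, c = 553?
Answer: -553/12664 ≈ -0.043667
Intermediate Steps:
o(L) = -498/553
1/(o(-206) + U(-22, -943)) = 1/(-498/553 - 22) = 1/(-12664/553) = -553/12664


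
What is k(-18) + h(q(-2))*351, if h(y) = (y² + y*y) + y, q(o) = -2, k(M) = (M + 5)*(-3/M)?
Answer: 12623/6 ≈ 2103.8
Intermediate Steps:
k(M) = -3*(5 + M)/M (k(M) = (5 + M)*(-3/M) = -3*(5 + M)/M)
h(y) = y + 2*y² (h(y) = (y² + y²) + y = 2*y² + y = y + 2*y²)
k(-18) + h(q(-2))*351 = (-3 - 15/(-18)) - 2*(1 + 2*(-2))*351 = (-3 - 15*(-1/18)) - 2*(1 - 4)*351 = (-3 + ⅚) - 2*(-3)*351 = -13/6 + 6*351 = -13/6 + 2106 = 12623/6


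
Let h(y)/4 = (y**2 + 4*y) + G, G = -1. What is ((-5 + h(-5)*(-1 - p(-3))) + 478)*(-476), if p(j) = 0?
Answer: -217532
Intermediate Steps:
h(y) = -4 + 4*y**2 + 16*y (h(y) = 4*((y**2 + 4*y) - 1) = 4*(-1 + y**2 + 4*y) = -4 + 4*y**2 + 16*y)
((-5 + h(-5)*(-1 - p(-3))) + 478)*(-476) = ((-5 + (-4 + 4*(-5)**2 + 16*(-5))*(-1 - 1*0)) + 478)*(-476) = ((-5 + (-4 + 4*25 - 80)*(-1 + 0)) + 478)*(-476) = ((-5 + (-4 + 100 - 80)*(-1)) + 478)*(-476) = ((-5 + 16*(-1)) + 478)*(-476) = ((-5 - 16) + 478)*(-476) = (-21 + 478)*(-476) = 457*(-476) = -217532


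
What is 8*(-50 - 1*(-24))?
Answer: -208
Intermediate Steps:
8*(-50 - 1*(-24)) = 8*(-50 + 24) = 8*(-26) = -208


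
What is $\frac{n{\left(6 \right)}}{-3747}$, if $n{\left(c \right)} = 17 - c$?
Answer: $- \frac{11}{3747} \approx -0.0029357$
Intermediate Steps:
$\frac{n{\left(6 \right)}}{-3747} = \frac{17 - 6}{-3747} = \left(17 - 6\right) \left(- \frac{1}{3747}\right) = 11 \left(- \frac{1}{3747}\right) = - \frac{11}{3747}$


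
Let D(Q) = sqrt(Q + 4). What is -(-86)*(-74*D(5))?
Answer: -19092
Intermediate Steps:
D(Q) = sqrt(4 + Q)
-(-86)*(-74*D(5)) = -(-86)*(-74*sqrt(4 + 5)) = -(-86)*(-74*sqrt(9)) = -(-86)*(-74*3) = -(-86)*(-222) = -1*19092 = -19092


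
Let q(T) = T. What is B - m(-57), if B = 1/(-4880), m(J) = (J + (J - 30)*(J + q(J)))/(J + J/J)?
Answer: 6015203/34160 ≈ 176.09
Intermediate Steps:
m(J) = (J + 2*J*(-30 + J))/(1 + J) (m(J) = (J + (J - 30)*(J + J))/(J + J/J) = (J + (-30 + J)*(2*J))/(J + 1) = (J + 2*J*(-30 + J))/(1 + J))
B = -1/4880 ≈ -0.00020492
B - m(-57) = -1/4880 - (-57)*(-59 + 2*(-57))/(1 - 57) = -1/4880 - (-57)*(-59 - 114)/(-56) = -1/4880 - (-57)*(-1)*(-173)/56 = -1/4880 - 1*(-9861/56) = -1/4880 + 9861/56 = 6015203/34160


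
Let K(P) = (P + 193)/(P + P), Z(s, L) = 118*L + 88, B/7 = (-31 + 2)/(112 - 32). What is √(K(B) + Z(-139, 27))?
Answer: √533486842/406 ≈ 56.890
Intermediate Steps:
B = -203/80 (B = 7*((-31 + 2)/(112 - 32)) = 7*(-29/80) = -203/80 ≈ -2.5375)
Z(s, L) = 88 + 118*L
K(P) = (193 + P)/(2*P) (K(P) = (193 + P)/((2*P)) = (193 + P)*(1/(2*P)) = (193 + P)/(2*P))
√(K(B) + Z(-139, 27)) = √((193 - 203/80)/(2*(-203/80)) + (88 + 118*27)) = √((½)*(-80/203)*(15237/80) + (88 + 3186)) = √(-15237/406 + 3274) = √(1314007/406) = √533486842/406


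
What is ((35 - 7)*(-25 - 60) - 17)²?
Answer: 5745609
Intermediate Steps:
((35 - 7)*(-25 - 60) - 17)² = (28*(-85) - 17)² = (-2380 - 17)² = (-2397)² = 5745609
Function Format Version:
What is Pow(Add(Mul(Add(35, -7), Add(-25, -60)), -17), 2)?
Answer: 5745609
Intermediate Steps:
Pow(Add(Mul(Add(35, -7), Add(-25, -60)), -17), 2) = Pow(Add(Mul(28, -85), -17), 2) = Pow(Add(-2380, -17), 2) = Pow(-2397, 2) = 5745609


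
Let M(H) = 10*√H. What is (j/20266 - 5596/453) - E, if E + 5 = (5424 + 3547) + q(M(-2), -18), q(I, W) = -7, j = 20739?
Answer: -82352095351/9180498 ≈ -8970.3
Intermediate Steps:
E = 8959 (E = -5 + ((5424 + 3547) - 7) = -5 + (8971 - 7) = -5 + 8964 = 8959)
(j/20266 - 5596/453) - E = (20739/20266 - 5596/453) - 1*8959 = (20739*(1/20266) - 5596*1/453) - 8959 = (20739/20266 - 5596/453) - 8959 = -104013769/9180498 - 8959 = -82352095351/9180498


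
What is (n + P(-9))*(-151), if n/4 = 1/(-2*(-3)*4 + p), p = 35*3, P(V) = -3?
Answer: 57833/129 ≈ 448.32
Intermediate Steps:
p = 105
n = 4/129 (n = 4/(-2*(-3)*4 + 105) = 4/(6*4 + 105) = 4/(24 + 105) = 4/129 ≈ 0.031008)
(n + P(-9))*(-151) = (4/129 - 3)*(-151) = -383/129*(-151) = 57833/129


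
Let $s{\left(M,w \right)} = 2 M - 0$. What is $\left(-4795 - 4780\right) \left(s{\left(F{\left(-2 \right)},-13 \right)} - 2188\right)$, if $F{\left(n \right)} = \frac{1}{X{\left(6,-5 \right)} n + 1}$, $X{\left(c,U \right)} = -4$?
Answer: $\frac{188531750}{9} \approx 2.0948 \cdot 10^{7}$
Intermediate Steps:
$F{\left(n \right)} = \frac{1}{1 - 4 n}$ ($F{\left(n \right)} = \frac{1}{- 4 n + 1} = \frac{1}{1 - 4 n}$)
$s{\left(M,w \right)} = 2 M$ ($s{\left(M,w \right)} = 2 M + 0 = 2 M$)
$\left(-4795 - 4780\right) \left(s{\left(F{\left(-2 \right)},-13 \right)} - 2188\right) = \left(-4795 - 4780\right) \left(\frac{2}{1 - -8} - 2188\right) = - 9575 \left(\frac{2}{1 + 8} - 2188\right) = - 9575 \left(\frac{2}{9} - 2188\right) = \left(-9575\right) \left(- \frac{19690}{9}\right) = \frac{188531750}{9}$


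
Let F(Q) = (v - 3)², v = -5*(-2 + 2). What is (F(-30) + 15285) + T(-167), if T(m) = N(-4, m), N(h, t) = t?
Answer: 15127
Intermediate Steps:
T(m) = m
v = 0 (v = -5*0 = 0)
F(Q) = 9 (F(Q) = (0 - 3)² = (-3)² = 9)
(F(-30) + 15285) + T(-167) = (9 + 15285) - 167 = 15294 - 167 = 15127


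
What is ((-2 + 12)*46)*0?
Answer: 0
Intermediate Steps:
((-2 + 12)*46)*0 = (10*46)*0 = 460*0 = 0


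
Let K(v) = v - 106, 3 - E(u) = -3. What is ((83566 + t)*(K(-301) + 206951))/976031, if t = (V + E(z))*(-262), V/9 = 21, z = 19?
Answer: 6707722944/976031 ≈ 6872.4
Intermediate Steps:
V = 189 (V = 9*21 = 189)
E(u) = 6 (E(u) = 3 - 1*(-3) = 3 + 3 = 6)
t = -51090 (t = (189 + 6)*(-262) = 195*(-262) = -51090)
K(v) = -106 + v
((83566 + t)*(K(-301) + 206951))/976031 = ((83566 - 51090)*((-106 - 301) + 206951))/976031 = (32476*(-407 + 206951))*(1/976031) = (32476*206544)*(1/976031) = 6707722944*(1/976031) = 6707722944/976031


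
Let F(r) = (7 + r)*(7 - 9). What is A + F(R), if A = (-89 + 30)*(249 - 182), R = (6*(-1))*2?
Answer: -3943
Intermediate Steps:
R = -12 (R = -6*2 = -12)
F(r) = -14 - 2*r (F(r) = (7 + r)*(-2) = -14 - 2*r)
A = -3953 (A = -59*67 = -3953)
A + F(R) = -3953 + (-14 - 2*(-12)) = -3953 + (-14 + 24) = -3953 + 10 = -3943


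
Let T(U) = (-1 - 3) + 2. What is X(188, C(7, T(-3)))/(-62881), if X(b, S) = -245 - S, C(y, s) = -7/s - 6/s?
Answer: 503/125762 ≈ 0.0039996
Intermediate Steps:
T(U) = -2 (T(U) = -4 + 2 = -2)
C(y, s) = -13/s
X(188, C(7, T(-3)))/(-62881) = (-245 - (-13)/(-2))/(-62881) = (-245 - (-13)*(-1)/2)*(-1/62881) = (-245 - 1*13/2)*(-1/62881) = (-245 - 13/2)*(-1/62881) = -503/2*(-1/62881) = 503/125762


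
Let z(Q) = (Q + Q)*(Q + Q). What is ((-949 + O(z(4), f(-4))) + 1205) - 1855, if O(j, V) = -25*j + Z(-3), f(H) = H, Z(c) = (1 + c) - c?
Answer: -3198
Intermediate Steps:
z(Q) = 4*Q**2 (z(Q) = (2*Q)*(2*Q) = 4*Q**2)
Z(c) = 1
O(j, V) = 1 - 25*j (O(j, V) = -25*j + 1 = 1 - 25*j)
((-949 + O(z(4), f(-4))) + 1205) - 1855 = ((-949 + (1 - 100*4**2)) + 1205) - 1855 = ((-949 + (1 - 100*16)) + 1205) - 1855 = ((-949 + (1 - 25*64)) + 1205) - 1855 = ((-949 + (1 - 1600)) + 1205) - 1855 = ((-949 - 1599) + 1205) - 1855 = (-2548 + 1205) - 1855 = -1343 - 1855 = -3198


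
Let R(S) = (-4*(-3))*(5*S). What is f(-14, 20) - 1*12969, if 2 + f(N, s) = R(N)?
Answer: -13811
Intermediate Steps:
R(S) = 60*S (R(S) = 12*(5*S) = 60*S)
f(N, s) = -2 + 60*N
f(-14, 20) - 1*12969 = (-2 + 60*(-14)) - 1*12969 = (-2 - 840) - 12969 = -842 - 12969 = -13811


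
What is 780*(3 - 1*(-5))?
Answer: 6240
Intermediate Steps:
780*(3 - 1*(-5)) = 780*(3 + 5) = 780*8 = 6240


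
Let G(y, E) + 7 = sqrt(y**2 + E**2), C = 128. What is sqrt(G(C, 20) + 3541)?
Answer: sqrt(3534 + 4*sqrt(1049)) ≈ 60.527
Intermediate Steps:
G(y, E) = -7 + sqrt(E**2 + y**2) (G(y, E) = -7 + sqrt(y**2 + E**2) = -7 + sqrt(E**2 + y**2))
sqrt(G(C, 20) + 3541) = sqrt((-7 + sqrt(20**2 + 128**2)) + 3541) = sqrt((-7 + sqrt(400 + 16384)) + 3541) = sqrt((-7 + sqrt(16784)) + 3541) = sqrt((-7 + 4*sqrt(1049)) + 3541) = sqrt(3534 + 4*sqrt(1049))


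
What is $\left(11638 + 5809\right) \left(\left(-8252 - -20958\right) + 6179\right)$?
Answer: $329486595$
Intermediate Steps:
$\left(11638 + 5809\right) \left(\left(-8252 - -20958\right) + 6179\right) = 17447 \left(\left(-8252 + 20958\right) + 6179\right) = 17447 \left(12706 + 6179\right) = 17447 \cdot 18885 = 329486595$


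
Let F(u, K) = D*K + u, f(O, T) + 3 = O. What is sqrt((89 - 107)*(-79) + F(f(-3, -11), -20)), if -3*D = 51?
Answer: 2*sqrt(439) ≈ 41.905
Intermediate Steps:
D = -17 (D = -1/3*51 = -17)
f(O, T) = -3 + O
F(u, K) = u - 17*K (F(u, K) = -17*K + u = u - 17*K)
sqrt((89 - 107)*(-79) + F(f(-3, -11), -20)) = sqrt((89 - 107)*(-79) + ((-3 - 3) - 17*(-20))) = sqrt(-18*(-79) + (-6 + 340)) = sqrt(1422 + 334) = sqrt(1756) = 2*sqrt(439)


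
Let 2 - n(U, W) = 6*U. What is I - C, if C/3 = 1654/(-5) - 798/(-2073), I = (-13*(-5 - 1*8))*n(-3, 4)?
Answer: 15102652/3455 ≈ 4371.2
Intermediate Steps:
n(U, W) = 2 - 6*U
I = 3380 (I = (-13*(-5 - 1*8))*(2 - 6*(-3)) = (-13*(-5 - 8))*(2 + 18) = -13*(-13)*20 = 169*20 = 3380)
C = -3424752/3455 (C = 3*(1654/(-5) - 798/(-2073)) = 3*(1654*(-⅕) - 798*(-1/2073)) = 3*(-1654/5 + 266/691) = 3*(-1141584/3455) = -3424752/3455 ≈ -991.25)
I - C = 3380 - 1*(-3424752/3455) = 3380 + 3424752/3455 = 15102652/3455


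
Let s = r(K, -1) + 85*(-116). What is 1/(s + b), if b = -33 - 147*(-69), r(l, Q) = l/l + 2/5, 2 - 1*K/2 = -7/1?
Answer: 5/1257 ≈ 0.0039777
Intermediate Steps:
K = 18 (K = 4 - (-14)/1 = 4 - (-14) = 4 - 2*(-7) = 4 + 14 = 18)
r(l, Q) = 7/5 (r(l, Q) = 1 + 2*(⅕) = 1 + ⅖ = 7/5)
b = 10110 (b = -33 + 10143 = 10110)
s = -49293/5 (s = 7/5 + 85*(-116) = 7/5 - 9860 = -49293/5 ≈ -9858.6)
1/(s + b) = 1/(-49293/5 + 10110) = 1/(1257/5) = 5/1257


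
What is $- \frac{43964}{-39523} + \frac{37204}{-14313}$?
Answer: $- \frac{841156960}{565692699} \approx -1.4869$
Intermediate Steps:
$- \frac{43964}{-39523} + \frac{37204}{-14313} = \left(-43964\right) \left(- \frac{1}{39523}\right) + 37204 \left(- \frac{1}{14313}\right) = \frac{43964}{39523} - \frac{37204}{14313} = - \frac{841156960}{565692699}$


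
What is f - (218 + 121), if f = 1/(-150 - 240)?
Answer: -132211/390 ≈ -339.00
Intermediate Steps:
f = -1/390 (f = 1/(-390) = -1/390 ≈ -0.0025641)
f - (218 + 121) = -1/390 - (218 + 121) = -1/390 - 1*339 = -1/390 - 339 = -132211/390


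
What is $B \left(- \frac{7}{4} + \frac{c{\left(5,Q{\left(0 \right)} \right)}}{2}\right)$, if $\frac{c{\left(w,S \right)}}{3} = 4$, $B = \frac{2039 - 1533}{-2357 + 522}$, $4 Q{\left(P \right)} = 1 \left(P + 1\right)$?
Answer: $- \frac{4301}{3670} \approx -1.1719$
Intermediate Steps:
$Q{\left(P \right)} = \frac{1}{4} + \frac{P}{4}$ ($Q{\left(P \right)} = \frac{1 \left(P + 1\right)}{4} = \frac{1 \left(1 + P\right)}{4} = \frac{1 + P}{4} = \frac{1}{4} + \frac{P}{4}$)
$B = - \frac{506}{1835}$ ($B = \frac{506}{-1835} = 506 \left(- \frac{1}{1835}\right) = - \frac{506}{1835} \approx -0.27575$)
$c{\left(w,S \right)} = 12$ ($c{\left(w,S \right)} = 3 \cdot 4 = 12$)
$B \left(- \frac{7}{4} + \frac{c{\left(5,Q{\left(0 \right)} \right)}}{2}\right) = - \frac{506 \left(- \frac{7}{4} + \frac{12}{2}\right)}{1835} = - \frac{506 \left(\left(-7\right) \frac{1}{4} + 12 \cdot \frac{1}{2}\right)}{1835} = - \frac{506 \left(- \frac{7}{4} + 6\right)}{1835} = \left(- \frac{506}{1835}\right) \frac{17}{4} = - \frac{4301}{3670}$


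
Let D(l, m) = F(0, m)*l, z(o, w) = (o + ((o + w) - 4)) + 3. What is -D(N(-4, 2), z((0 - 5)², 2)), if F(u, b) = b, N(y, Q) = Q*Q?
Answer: -204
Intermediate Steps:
N(y, Q) = Q²
z(o, w) = -1 + w + 2*o (z(o, w) = (o + (-4 + o + w)) + 3 = (-4 + w + 2*o) + 3 = -1 + w + 2*o)
D(l, m) = l*m (D(l, m) = m*l = l*m)
-D(N(-4, 2), z((0 - 5)², 2)) = -2²*(-1 + 2 + 2*(0 - 5)²) = -4*(-1 + 2 + 2*(-5)²) = -4*(-1 + 2 + 2*25) = -4*(-1 + 2 + 50) = -4*51 = -1*204 = -204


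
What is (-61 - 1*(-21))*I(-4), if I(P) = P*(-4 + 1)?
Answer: -480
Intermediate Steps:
I(P) = -3*P (I(P) = P*(-3) = -3*P)
(-61 - 1*(-21))*I(-4) = (-61 - 1*(-21))*(-3*(-4)) = (-61 + 21)*12 = -40*12 = -480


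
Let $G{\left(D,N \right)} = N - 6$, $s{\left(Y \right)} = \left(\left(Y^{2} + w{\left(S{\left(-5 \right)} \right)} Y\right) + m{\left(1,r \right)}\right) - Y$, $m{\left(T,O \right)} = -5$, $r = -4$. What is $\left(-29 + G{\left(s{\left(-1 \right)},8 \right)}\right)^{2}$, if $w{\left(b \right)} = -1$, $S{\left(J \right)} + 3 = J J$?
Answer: $729$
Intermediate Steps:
$S{\left(J \right)} = -3 + J^{2}$ ($S{\left(J \right)} = -3 + J J = -3 + J^{2}$)
$s{\left(Y \right)} = -5 + Y^{2} - 2 Y$ ($s{\left(Y \right)} = \left(\left(Y^{2} - Y\right) - 5\right) - Y = \left(-5 + Y^{2} - Y\right) - Y = -5 + Y^{2} - 2 Y$)
$G{\left(D,N \right)} = -6 + N$
$\left(-29 + G{\left(s{\left(-1 \right)},8 \right)}\right)^{2} = \left(-29 + \left(-6 + 8\right)\right)^{2} = \left(-29 + 2\right)^{2} = \left(-27\right)^{2} = 729$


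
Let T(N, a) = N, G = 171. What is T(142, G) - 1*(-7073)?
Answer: 7215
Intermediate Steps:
T(142, G) - 1*(-7073) = 142 - 1*(-7073) = 142 + 7073 = 7215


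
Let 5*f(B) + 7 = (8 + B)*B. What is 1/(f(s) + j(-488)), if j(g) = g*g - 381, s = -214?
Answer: 5/1232892 ≈ 4.0555e-6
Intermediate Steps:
j(g) = -381 + g² (j(g) = g² - 381 = -381 + g²)
f(B) = -7/5 + B*(8 + B)/5 (f(B) = -7/5 + ((8 + B)*B)/5 = -7/5 + (B*(8 + B))/5 = -7/5 + B*(8 + B)/5)
1/(f(s) + j(-488)) = 1/((-7/5 + (⅕)*(-214)² + (8/5)*(-214)) + (-381 + (-488)²)) = 1/((-7/5 + (⅕)*45796 - 1712/5) + (-381 + 238144)) = 1/((-7/5 + 45796/5 - 1712/5) + 237763) = 1/(44077/5 + 237763) = 1/(1232892/5) = 5/1232892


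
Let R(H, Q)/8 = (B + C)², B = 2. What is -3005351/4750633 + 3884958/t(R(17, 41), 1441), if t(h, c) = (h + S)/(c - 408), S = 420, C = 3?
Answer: 9532528067242021/1472696230 ≈ 6.4728e+6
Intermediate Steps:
R(H, Q) = 200 (R(H, Q) = 8*(2 + 3)² = 8*5² = 8*25 = 200)
t(h, c) = (420 + h)/(-408 + c) (t(h, c) = (h + 420)/(c - 408) = (420 + h)/(-408 + c))
-3005351/4750633 + 3884958/t(R(17, 41), 1441) = -3005351/4750633 + 3884958/(((420 + 200)/(-408 + 1441))) = -3005351*1/4750633 + 3884958/((620/1033)) = -3005351/4750633 + 3884958/(((1/1033)*620)) = -3005351/4750633 + 3884958/(620/1033) = -3005351/4750633 + 3884958*(1033/620) = -3005351/4750633 + 2006580807/310 = 9532528067242021/1472696230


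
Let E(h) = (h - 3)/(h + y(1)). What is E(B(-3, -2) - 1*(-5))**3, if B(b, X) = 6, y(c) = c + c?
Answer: 512/2197 ≈ 0.23305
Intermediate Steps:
y(c) = 2*c
E(h) = (-3 + h)/(2 + h) (E(h) = (h - 3)/(h + 2*1) = (-3 + h)/(h + 2) = (-3 + h)/(2 + h))
E(B(-3, -2) - 1*(-5))**3 = ((-3 + (6 - 1*(-5)))/(2 + (6 - 1*(-5))))**3 = ((-3 + (6 + 5))/(2 + (6 + 5)))**3 = ((-3 + 11)/(2 + 11))**3 = (8/13)**3 = 512/2197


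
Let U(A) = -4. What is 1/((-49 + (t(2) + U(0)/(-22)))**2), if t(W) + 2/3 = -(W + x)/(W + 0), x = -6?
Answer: 1089/2455489 ≈ 0.00044350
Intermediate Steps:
t(W) = -2/3 - (-6 + W)/W (t(W) = -2/3 - (W - 6)/(W + 0) = -2/3 - (-6 + W)/W)
1/((-49 + (t(2) + U(0)/(-22)))**2) = 1/((-49 + ((-5/3 + 6/2) - 4/(-22)))**2) = 1/((-49 + ((-5/3 + 6*(1/2)) - 4*(-1/22)))**2) = 1/((-49 + ((-5/3 + 3) + 2/11))**2) = 1/((-49 + (4/3 + 2/11))**2) = 1/((-49 + 50/33)**2) = 1/((-1567/33)**2) = 1/(2455489/1089) = 1089/2455489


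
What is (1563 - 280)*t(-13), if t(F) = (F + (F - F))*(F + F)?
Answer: 433654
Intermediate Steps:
t(F) = 2*F**2 (t(F) = (F + 0)*(2*F) = F*(2*F) = 2*F**2)
(1563 - 280)*t(-13) = (1563 - 280)*(2*(-13)**2) = 1283*(2*169) = 1283*338 = 433654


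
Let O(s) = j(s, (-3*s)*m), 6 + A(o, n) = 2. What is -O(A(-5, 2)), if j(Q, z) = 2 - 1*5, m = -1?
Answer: 3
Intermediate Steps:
A(o, n) = -4 (A(o, n) = -6 + 2 = -4)
j(Q, z) = -3 (j(Q, z) = 2 - 5 = -3)
O(s) = -3
-O(A(-5, 2)) = -1*(-3) = 3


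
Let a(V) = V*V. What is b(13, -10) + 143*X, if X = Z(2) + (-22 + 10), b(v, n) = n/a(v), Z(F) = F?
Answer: -241680/169 ≈ -1430.1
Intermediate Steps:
a(V) = V**2
b(v, n) = n/v**2 (b(v, n) = n/(v**2) = n/v**2)
X = -10 (X = 2 + (-22 + 10) = 2 - 12 = -10)
b(13, -10) + 143*X = -10/13**2 + 143*(-10) = -10*1/169 - 1430 = -10/169 - 1430 = -241680/169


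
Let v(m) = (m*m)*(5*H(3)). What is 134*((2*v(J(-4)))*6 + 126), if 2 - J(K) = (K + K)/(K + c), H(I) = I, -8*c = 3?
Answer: 4310244/245 ≈ 17593.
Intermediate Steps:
c = -3/8 (c = -1/8*3 = -3/8 ≈ -0.37500)
J(K) = 2 - 2*K/(-3/8 + K) (J(K) = 2 - (K + K)/(K - 3/8) = 2 - 2*K/(-3/8 + K))
v(m) = 15*m**2 (v(m) = (m*m)*(5*3) = m**2*15 = 15*m**2)
134*((2*v(J(-4)))*6 + 126) = 134*((2*(15*(-6/(-3 + 8*(-4)))**2))*6 + 126) = 134*((2*(15*(-6/(-3 - 32))**2))*6 + 126) = 134*((2*(15*(-6/(-35))**2))*6 + 126) = 134*((2*(15*(-6*(-1/35))**2))*6 + 126) = 134*((2*(15*(6/35)**2))*6 + 126) = 134*((2*(15*(36/1225)))*6 + 126) = 134*((2*(108/245))*6 + 126) = 134*((216/245)*6 + 126) = 134*(1296/245 + 126) = 134*(32166/245) = 4310244/245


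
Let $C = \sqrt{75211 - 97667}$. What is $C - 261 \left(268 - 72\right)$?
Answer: $-51156 + 2 i \sqrt{5614} \approx -51156.0 + 149.85 i$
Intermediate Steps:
$C = 2 i \sqrt{5614}$ ($C = \sqrt{-22456} = 2 i \sqrt{5614} \approx 149.85 i$)
$C - 261 \left(268 - 72\right) = 2 i \sqrt{5614} - 261 \left(268 - 72\right) = 2 i \sqrt{5614} - 51156 = -51156 + 2 i \sqrt{5614}$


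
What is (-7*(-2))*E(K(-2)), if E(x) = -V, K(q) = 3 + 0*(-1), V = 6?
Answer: -84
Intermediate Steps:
K(q) = 3 (K(q) = 3 + 0 = 3)
E(x) = -6 (E(x) = -1*6 = -6)
(-7*(-2))*E(K(-2)) = -7*(-2)*(-6) = 14*(-6) = -84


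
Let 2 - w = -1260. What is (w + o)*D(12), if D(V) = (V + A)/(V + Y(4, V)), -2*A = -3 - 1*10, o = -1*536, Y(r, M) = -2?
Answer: 13431/10 ≈ 1343.1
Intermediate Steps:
w = 1262 (w = 2 - 1*(-1260) = 2 + 1260 = 1262)
o = -536
A = 13/2 (A = -(-3 - 1*10)/2 = -(-3 - 10)/2 = -½*(-13) = 13/2 ≈ 6.5000)
D(V) = (13/2 + V)/(-2 + V) (D(V) = (V + 13/2)/(V - 2) = (13/2 + V)/(-2 + V))
(w + o)*D(12) = (1262 - 536)*((13/2 + 12)/(-2 + 12)) = 726*((37/2)/10) = 726*((⅒)*(37/2)) = 726*(37/20) = 13431/10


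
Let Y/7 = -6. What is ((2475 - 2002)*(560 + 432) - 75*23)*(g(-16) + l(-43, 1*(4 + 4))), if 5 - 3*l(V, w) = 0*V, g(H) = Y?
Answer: -56566411/3 ≈ -1.8855e+7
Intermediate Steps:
Y = -42 (Y = 7*(-6) = -42)
g(H) = -42
l(V, w) = 5/3 (l(V, w) = 5/3 - 0*V = 5/3 - 1/3*0 = 5/3 + 0 = 5/3)
((2475 - 2002)*(560 + 432) - 75*23)*(g(-16) + l(-43, 1*(4 + 4))) = ((2475 - 2002)*(560 + 432) - 75*23)*(-42 + 5/3) = (473*992 - 1725)*(-121/3) = (469216 - 1725)*(-121/3) = 467491*(-121/3) = -56566411/3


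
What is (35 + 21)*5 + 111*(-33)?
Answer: -3383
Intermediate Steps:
(35 + 21)*5 + 111*(-33) = 56*5 - 3663 = 280 - 3663 = -3383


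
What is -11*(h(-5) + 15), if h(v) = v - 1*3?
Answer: -77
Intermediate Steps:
h(v) = -3 + v (h(v) = v - 3 = -3 + v)
-11*(h(-5) + 15) = -11*((-3 - 5) + 15) = -11*(-8 + 15) = -11*7 = -77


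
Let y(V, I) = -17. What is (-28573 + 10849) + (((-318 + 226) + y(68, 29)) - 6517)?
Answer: -24350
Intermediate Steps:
(-28573 + 10849) + (((-318 + 226) + y(68, 29)) - 6517) = (-28573 + 10849) + (((-318 + 226) - 17) - 6517) = -17724 + ((-92 - 17) - 6517) = -17724 + (-109 - 6517) = -17724 - 6626 = -24350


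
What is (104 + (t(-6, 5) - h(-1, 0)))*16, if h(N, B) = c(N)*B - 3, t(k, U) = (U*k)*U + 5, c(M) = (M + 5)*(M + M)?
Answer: -608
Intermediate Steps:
c(M) = 2*M*(5 + M) (c(M) = (5 + M)*(2*M) = 2*M*(5 + M))
t(k, U) = 5 + k*U² (t(k, U) = k*U² + 5 = 5 + k*U²)
h(N, B) = -3 + 2*B*N*(5 + N) (h(N, B) = (2*N*(5 + N))*B - 3 = 2*B*N*(5 + N) - 3 = -3 + 2*B*N*(5 + N))
(104 + (t(-6, 5) - h(-1, 0)))*16 = (104 + ((5 - 6*5²) - (-3 + 2*0*(-1)*(5 - 1))))*16 = (104 + ((5 - 6*25) - (-3 + 2*0*(-1)*4)))*16 = (104 + ((5 - 150) - (-3 + 0)))*16 = (104 + (-145 - 1*(-3)))*16 = (104 + (-145 + 3))*16 = (104 - 142)*16 = -38*16 = -608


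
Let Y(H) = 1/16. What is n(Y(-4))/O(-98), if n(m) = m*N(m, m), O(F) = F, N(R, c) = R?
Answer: -1/25088 ≈ -3.9860e-5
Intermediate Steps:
Y(H) = 1/16
n(m) = m**2 (n(m) = m*m = m**2)
n(Y(-4))/O(-98) = (1/16)**2/(-98) = (1/256)*(-1/98) = -1/25088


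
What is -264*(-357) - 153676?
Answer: -59428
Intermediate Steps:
-264*(-357) - 153676 = 94248 - 153676 = -59428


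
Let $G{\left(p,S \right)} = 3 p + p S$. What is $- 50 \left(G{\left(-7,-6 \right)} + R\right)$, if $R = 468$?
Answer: $-24450$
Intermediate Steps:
$G{\left(p,S \right)} = 3 p + S p$
$- 50 \left(G{\left(-7,-6 \right)} + R\right) = - 50 \left(- 7 \left(3 - 6\right) + 468\right) = - 50 \left(\left(-7\right) \left(-3\right) + 468\right) = - 50 \left(21 + 468\right) = \left(-50\right) 489 = -24450$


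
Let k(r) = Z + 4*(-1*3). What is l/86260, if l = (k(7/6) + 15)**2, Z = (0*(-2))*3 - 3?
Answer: 0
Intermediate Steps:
Z = -3 (Z = 0*3 - 3 = 0 - 3 = -3)
k(r) = -15 (k(r) = -3 + 4*(-1*3) = -3 + 4*(-3) = -3 - 12 = -15)
l = 0 (l = (-15 + 15)**2 = 0**2 = 0)
l/86260 = 0/86260 = 0*(1/86260) = 0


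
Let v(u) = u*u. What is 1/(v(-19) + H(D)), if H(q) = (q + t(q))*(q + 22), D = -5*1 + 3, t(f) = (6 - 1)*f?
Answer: 1/121 ≈ 0.0082645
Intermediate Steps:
t(f) = 5*f
D = -2 (D = -5 + 3 = -2)
v(u) = u²
H(q) = 6*q*(22 + q) (H(q) = (q + 5*q)*(q + 22) = (6*q)*(22 + q) = 6*q*(22 + q))
1/(v(-19) + H(D)) = 1/((-19)² + 6*(-2)*(22 - 2)) = 1/(361 + 6*(-2)*20) = 1/(361 - 240) = 1/121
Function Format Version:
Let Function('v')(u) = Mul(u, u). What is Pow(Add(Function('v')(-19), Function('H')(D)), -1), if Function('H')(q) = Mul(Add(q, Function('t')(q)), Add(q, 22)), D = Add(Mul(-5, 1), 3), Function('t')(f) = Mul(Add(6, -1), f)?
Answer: Rational(1, 121) ≈ 0.0082645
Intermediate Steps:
Function('t')(f) = Mul(5, f)
D = -2 (D = Add(-5, 3) = -2)
Function('v')(u) = Pow(u, 2)
Function('H')(q) = Mul(6, q, Add(22, q)) (Function('H')(q) = Mul(Add(q, Mul(5, q)), Add(q, 22)) = Mul(Mul(6, q), Add(22, q)) = Mul(6, q, Add(22, q)))
Pow(Add(Function('v')(-19), Function('H')(D)), -1) = Pow(Add(Pow(-19, 2), Mul(6, -2, Add(22, -2))), -1) = Pow(Add(361, Mul(6, -2, 20)), -1) = Pow(Add(361, -240), -1) = Pow(121, -1) = Rational(1, 121)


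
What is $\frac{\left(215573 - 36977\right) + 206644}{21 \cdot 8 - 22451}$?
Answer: $- \frac{385240}{22283} \approx -17.289$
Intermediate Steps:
$\frac{\left(215573 - 36977\right) + 206644}{21 \cdot 8 - 22451} = \frac{178596 + 206644}{168 - 22451} = \frac{385240}{-22283} = 385240 \left(- \frac{1}{22283}\right) = - \frac{385240}{22283}$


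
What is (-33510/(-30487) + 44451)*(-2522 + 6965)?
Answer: 6021203126121/30487 ≈ 1.9750e+8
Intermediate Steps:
(-33510/(-30487) + 44451)*(-2522 + 6965) = (-33510*(-1/30487) + 44451)*4443 = (33510/30487 + 44451)*4443 = (1355211147/30487)*4443 = 6021203126121/30487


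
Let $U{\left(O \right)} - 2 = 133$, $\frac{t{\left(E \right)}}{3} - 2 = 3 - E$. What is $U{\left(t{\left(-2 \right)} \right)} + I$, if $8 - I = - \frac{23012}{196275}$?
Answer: $\frac{28090337}{196275} \approx 143.12$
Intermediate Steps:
$t{\left(E \right)} = 15 - 3 E$ ($t{\left(E \right)} = 6 + 3 \left(3 - E\right) = 6 - \left(-9 + 3 E\right) = 15 - 3 E$)
$U{\left(O \right)} = 135$ ($U{\left(O \right)} = 2 + 133 = 135$)
$I = \frac{1593212}{196275}$ ($I = 8 - - \frac{23012}{196275} = 8 + \frac{23012}{196275} = \frac{1593212}{196275} \approx 8.1172$)
$U{\left(t{\left(-2 \right)} \right)} + I = 135 + \frac{1593212}{196275} = \frac{28090337}{196275}$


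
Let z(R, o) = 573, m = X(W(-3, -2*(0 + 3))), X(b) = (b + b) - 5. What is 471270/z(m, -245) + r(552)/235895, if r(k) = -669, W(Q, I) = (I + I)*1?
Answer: 37056617771/45055945 ≈ 822.46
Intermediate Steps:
W(Q, I) = 2*I (W(Q, I) = (2*I)*1 = 2*I)
X(b) = -5 + 2*b (X(b) = 2*b - 5 = -5 + 2*b)
m = -29 (m = -5 + 2*(2*(-2*(0 + 3))) = -5 + 2*(2*(-2*3)) = -5 + 2*(2*(-6)) = -5 + 2*(-12) = -5 - 24 = -29)
471270/z(m, -245) + r(552)/235895 = 471270/573 - 669/235895 = 471270*(1/573) - 669*1/235895 = 157090/191 - 669/235895 = 37056617771/45055945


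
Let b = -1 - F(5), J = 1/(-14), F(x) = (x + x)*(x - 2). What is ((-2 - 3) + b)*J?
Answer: 18/7 ≈ 2.5714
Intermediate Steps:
F(x) = 2*x*(-2 + x) (F(x) = (2*x)*(-2 + x) = 2*x*(-2 + x))
J = -1/14 ≈ -0.071429
b = -31 (b = -1 - 2*5*(-2 + 5) = -1 - 2*5*3 = -1 - 1*30 = -1 - 30 = -31)
((-2 - 3) + b)*J = ((-2 - 3) - 31)*(-1/14) = (-5 - 31)*(-1/14) = -36*(-1/14) = 18/7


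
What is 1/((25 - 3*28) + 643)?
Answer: 1/584 ≈ 0.0017123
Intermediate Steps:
1/((25 - 3*28) + 643) = 1/((25 - 84) + 643) = 1/(-59 + 643) = 1/584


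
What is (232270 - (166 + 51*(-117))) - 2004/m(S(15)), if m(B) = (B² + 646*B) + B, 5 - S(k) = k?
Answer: 758257137/3185 ≈ 2.3807e+5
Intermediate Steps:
S(k) = 5 - k
m(B) = B² + 647*B
(232270 - (166 + 51*(-117))) - 2004/m(S(15)) = (232270 - (166 + 51*(-117))) - 2004/((5 - 1*15)*(647 + (5 - 1*15))) = (232270 - (166 - 5967)) - 2004/((5 - 15)*(647 + (5 - 15))) = (232270 - 1*(-5801)) - 2004/((-10*(647 - 10))) = (232270 + 5801) - 2004/((-10*637)) = 238071 - 2004/(-6370) = 238071 - 2004*(-1)/6370 = 238071 - 1*(-1002/3185) = 238071 + 1002/3185 = 758257137/3185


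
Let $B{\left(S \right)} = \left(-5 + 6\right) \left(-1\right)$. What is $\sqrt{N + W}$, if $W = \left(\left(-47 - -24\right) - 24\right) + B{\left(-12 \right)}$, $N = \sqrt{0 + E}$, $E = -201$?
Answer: $\sqrt{-48 + i \sqrt{201}} \approx 1.0124 + 7.0018 i$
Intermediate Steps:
$N = i \sqrt{201}$ ($N = \sqrt{0 - 201} = \sqrt{-201} = i \sqrt{201} \approx 14.177 i$)
$B{\left(S \right)} = -1$ ($B{\left(S \right)} = 1 \left(-1\right) = -1$)
$W = -48$ ($W = \left(\left(-47 - -24\right) - 24\right) - 1 = \left(\left(-47 + 24\right) - 24\right) - 1 = \left(-23 - 24\right) - 1 = -47 - 1 = -48$)
$\sqrt{N + W} = \sqrt{i \sqrt{201} - 48} = \sqrt{-48 + i \sqrt{201}}$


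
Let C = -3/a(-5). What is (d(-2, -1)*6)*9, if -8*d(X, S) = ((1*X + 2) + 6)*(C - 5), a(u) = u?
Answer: 891/5 ≈ 178.20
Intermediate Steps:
C = ⅗ (C = -3/(-5) = -3*(-⅕) = ⅗ ≈ 0.60000)
d(X, S) = 22/5 + 11*X/20 (d(X, S) = -((1*X + 2) + 6)*(⅗ - 5)/8 = -((X + 2) + 6)*(-22)/(8*5) = -((2 + X) + 6)*(-22)/(8*5) = -(8 + X)*(-22)/(8*5) = -(-176/5 - 22*X/5)/8 = 22/5 + 11*X/20)
(d(-2, -1)*6)*9 = ((22/5 + (11/20)*(-2))*6)*9 = ((22/5 - 11/10)*6)*9 = ((33/10)*6)*9 = (99/5)*9 = 891/5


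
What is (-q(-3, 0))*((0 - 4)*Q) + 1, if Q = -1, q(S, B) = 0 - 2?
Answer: 9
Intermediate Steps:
q(S, B) = -2
(-q(-3, 0))*((0 - 4)*Q) + 1 = (-1*(-2))*((0 - 4)*(-1)) + 1 = 2*(-4*(-1)) + 1 = 2*4 + 1 = 8 + 1 = 9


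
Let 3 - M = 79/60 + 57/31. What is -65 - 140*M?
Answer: -4022/93 ≈ -43.247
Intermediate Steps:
M = -289/1860 (M = 3 - (79/60 + 57/31) = 3 - 1*5869/1860 = 3 - 5869/1860 = -289/1860 ≈ -0.15538)
-65 - 140*M = -65 - 140*(-289/1860) = -65 + 2023/93 = -4022/93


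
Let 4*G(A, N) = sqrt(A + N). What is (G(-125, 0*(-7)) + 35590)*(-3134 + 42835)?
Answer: 1412958590 + 198505*I*sqrt(5)/4 ≈ 1.413e+9 + 1.1097e+5*I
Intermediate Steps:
G(A, N) = sqrt(A + N)/4
(G(-125, 0*(-7)) + 35590)*(-3134 + 42835) = (sqrt(-125 + 0*(-7))/4 + 35590)*(-3134 + 42835) = (sqrt(-125 + 0)/4 + 35590)*39701 = (sqrt(-125)/4 + 35590)*39701 = ((5*I*sqrt(5))/4 + 35590)*39701 = (5*I*sqrt(5)/4 + 35590)*39701 = (35590 + 5*I*sqrt(5)/4)*39701 = 1412958590 + 198505*I*sqrt(5)/4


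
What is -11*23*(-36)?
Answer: 9108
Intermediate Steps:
-11*23*(-36) = -253*(-36) = 9108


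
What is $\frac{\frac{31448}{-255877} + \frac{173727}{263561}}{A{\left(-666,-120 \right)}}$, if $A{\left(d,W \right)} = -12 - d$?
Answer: $\frac{36164277251}{44105235490038} \approx 0.00081995$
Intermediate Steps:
$\frac{\frac{31448}{-255877} + \frac{173727}{263561}}{A{\left(-666,-120 \right)}} = \frac{\frac{31448}{-255877} + \frac{173727}{263561}}{-12 - -666} = \frac{31448 \left(- \frac{1}{255877}\right) + 173727 \cdot \frac{1}{263561}}{-12 + 666} = \frac{- \frac{31448}{255877} + \frac{173727}{263561}}{654} = \frac{36164277251}{67439197997} \cdot \frac{1}{654} = \frac{36164277251}{44105235490038}$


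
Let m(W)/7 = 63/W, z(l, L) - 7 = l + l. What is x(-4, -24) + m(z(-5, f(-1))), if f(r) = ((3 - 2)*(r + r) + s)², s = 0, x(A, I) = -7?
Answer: -154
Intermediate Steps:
f(r) = 4*r² (f(r) = ((3 - 2)*(r + r) + 0)² = (1*(2*r) + 0)² = (2*r + 0)² = (2*r)² = 4*r²)
z(l, L) = 7 + 2*l (z(l, L) = 7 + (l + l) = 7 + 2*l)
m(W) = 441/W (m(W) = 7*(63/W) = 441/W)
x(-4, -24) + m(z(-5, f(-1))) = -7 + 441/(7 + 2*(-5)) = -7 + 441/(7 - 10) = -7 + 441/(-3) = -7 + 441*(-⅓) = -7 - 147 = -154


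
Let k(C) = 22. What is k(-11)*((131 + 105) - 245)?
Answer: -198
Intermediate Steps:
k(-11)*((131 + 105) - 245) = 22*((131 + 105) - 245) = 22*(236 - 245) = 22*(-9) = -198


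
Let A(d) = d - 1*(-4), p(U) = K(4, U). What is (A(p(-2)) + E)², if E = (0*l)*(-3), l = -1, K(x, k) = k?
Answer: 4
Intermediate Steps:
p(U) = U
A(d) = 4 + d (A(d) = d + 4 = 4 + d)
E = 0 (E = (0*(-1))*(-3) = 0*(-3) = 0)
(A(p(-2)) + E)² = ((4 - 2) + 0)² = (2 + 0)² = 2² = 4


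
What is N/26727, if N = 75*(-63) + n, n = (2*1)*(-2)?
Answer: -4729/26727 ≈ -0.17694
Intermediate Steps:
n = -4 (n = 2*(-2) = -4)
N = -4729 (N = 75*(-63) - 4 = -4725 - 4 = -4729)
N/26727 = -4729/26727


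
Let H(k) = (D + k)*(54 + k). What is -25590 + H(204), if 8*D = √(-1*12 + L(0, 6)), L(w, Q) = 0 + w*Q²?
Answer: 27042 + 129*I*√3/2 ≈ 27042.0 + 111.72*I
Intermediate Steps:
L(w, Q) = w*Q²
D = I*√3/4 (D = √(-1*12 + 0*6²)/8 = √(-12 + 0*36)/8 = √(-12 + 0)/8 = √(-12)/8 = (2*I*√3)/8 = I*√3/4 ≈ 0.43301*I)
H(k) = (54 + k)*(k + I*√3/4) (H(k) = (I*√3/4 + k)*(54 + k) = (k + I*√3/4)*(54 + k) = (54 + k)*(k + I*√3/4))
-25590 + H(204) = -25590 + (204² + 54*204 + 27*I*√3/2 + (¼)*I*204*√3) = -25590 + (41616 + 11016 + 27*I*√3/2 + 51*I*√3) = -25590 + (52632 + 129*I*√3/2) = 27042 + 129*I*√3/2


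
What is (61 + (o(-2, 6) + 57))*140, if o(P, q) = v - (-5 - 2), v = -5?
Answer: 16800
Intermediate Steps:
o(P, q) = 2 (o(P, q) = -5 - (-5 - 2) = -5 - 1*(-7) = -5 + 7 = 2)
(61 + (o(-2, 6) + 57))*140 = (61 + (2 + 57))*140 = (61 + 59)*140 = 120*140 = 16800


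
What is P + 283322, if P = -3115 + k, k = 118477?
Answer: 398684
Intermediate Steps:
P = 115362 (P = -3115 + 118477 = 115362)
P + 283322 = 115362 + 283322 = 398684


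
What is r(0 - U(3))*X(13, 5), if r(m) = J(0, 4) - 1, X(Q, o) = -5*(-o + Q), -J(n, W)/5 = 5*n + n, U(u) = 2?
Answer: 40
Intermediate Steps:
J(n, W) = -30*n (J(n, W) = -5*(5*n + n) = -30*n)
X(Q, o) = -5*Q + 5*o (X(Q, o) = -5*(Q - o) = -5*Q + 5*o)
r(m) = -1 (r(m) = -30*0 - 1 = 0 - 1 = -1)
r(0 - U(3))*X(13, 5) = -(-5*13 + 5*5) = -(-65 + 25) = -1*(-40) = 40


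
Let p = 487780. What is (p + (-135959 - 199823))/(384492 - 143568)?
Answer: 25333/40154 ≈ 0.63090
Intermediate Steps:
(p + (-135959 - 199823))/(384492 - 143568) = (487780 + (-135959 - 199823))/(384492 - 143568) = (487780 - 335782)/240924 = 151998*(1/240924) = 25333/40154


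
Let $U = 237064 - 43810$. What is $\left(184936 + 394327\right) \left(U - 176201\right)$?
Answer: $9878171939$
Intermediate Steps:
$U = 193254$
$\left(184936 + 394327\right) \left(U - 176201\right) = \left(184936 + 394327\right) \left(193254 - 176201\right) = 579263 \cdot 17053 = 9878171939$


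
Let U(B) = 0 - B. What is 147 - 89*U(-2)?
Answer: -31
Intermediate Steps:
U(B) = -B
147 - 89*U(-2) = 147 - (-89)*(-2) = 147 - 89*2 = 147 - 178 = -31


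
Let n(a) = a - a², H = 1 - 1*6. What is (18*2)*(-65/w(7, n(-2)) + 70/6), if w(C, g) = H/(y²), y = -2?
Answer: 2292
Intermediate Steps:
H = -5 (H = 1 - 6 = -5)
w(C, g) = -5/4 (w(C, g) = -5/((-2)²) = -5/4)
(18*2)*(-65/w(7, n(-2)) + 70/6) = (18*2)*(-65/(-5/4) + 70/6) = 36*(-65*(-⅘) + 70*(⅙)) = 36*(52 + 35/3) = 36*(191/3) = 2292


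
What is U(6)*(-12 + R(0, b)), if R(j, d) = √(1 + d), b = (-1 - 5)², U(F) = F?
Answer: -72 + 6*√37 ≈ -35.503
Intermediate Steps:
b = 36 (b = (-6)² = 36)
U(6)*(-12 + R(0, b)) = 6*(-12 + √(1 + 36)) = 6*(-12 + √37) = -72 + 6*√37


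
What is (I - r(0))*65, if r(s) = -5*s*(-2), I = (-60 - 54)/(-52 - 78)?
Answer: 57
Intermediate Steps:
I = 57/65 (I = -114/(-130) = -114*(-1/130) = 57/65 ≈ 0.87692)
r(s) = 10*s
(I - r(0))*65 = (57/65 - 10*0)*65 = (57/65 - 1*0)*65 = (57/65 + 0)*65 = (57/65)*65 = 57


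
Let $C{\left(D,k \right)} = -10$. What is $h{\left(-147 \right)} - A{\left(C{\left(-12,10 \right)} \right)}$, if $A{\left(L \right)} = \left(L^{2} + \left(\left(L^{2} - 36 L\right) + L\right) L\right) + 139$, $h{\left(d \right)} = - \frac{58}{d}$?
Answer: $\frac{626425}{147} \approx 4261.4$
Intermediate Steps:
$A{\left(L \right)} = 139 + L^{2} + L \left(L^{2} - 35 L\right)$ ($A{\left(L \right)} = \left(L^{2} + \left(L^{2} - 35 L\right) L\right) + 139 = \left(L^{2} + L \left(L^{2} - 35 L\right)\right) + 139 = 139 + L^{2} + L \left(L^{2} - 35 L\right)$)
$h{\left(-147 \right)} - A{\left(C{\left(-12,10 \right)} \right)} = - \frac{58}{-147} - \left(139 + \left(-10\right)^{3} - 34 \left(-10\right)^{2}\right) = \left(-58\right) \left(- \frac{1}{147}\right) - \left(139 - 1000 - 3400\right) = \frac{58}{147} - \left(139 - 1000 - 3400\right) = \frac{58}{147} - -4261 = \frac{58}{147} + 4261 = \frac{626425}{147}$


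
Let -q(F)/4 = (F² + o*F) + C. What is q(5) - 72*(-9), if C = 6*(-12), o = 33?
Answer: 176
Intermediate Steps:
C = -72
q(F) = 288 - 132*F - 4*F² (q(F) = -4*((F² + 33*F) - 72) = -4*(-72 + F² + 33*F) = 288 - 132*F - 4*F²)
q(5) - 72*(-9) = (288 - 132*5 - 4*5²) - 72*(-9) = (288 - 660 - 4*25) - 1*(-648) = (288 - 660 - 100) + 648 = -472 + 648 = 176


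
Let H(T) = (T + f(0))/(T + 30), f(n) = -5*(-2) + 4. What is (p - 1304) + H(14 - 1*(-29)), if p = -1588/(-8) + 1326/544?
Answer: -1287465/1168 ≈ -1102.3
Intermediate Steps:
p = 3215/16 (p = -1588*(-⅛) + 1326*(1/544) = 397/2 + 39/16 = 3215/16 ≈ 200.94)
f(n) = 14 (f(n) = 10 + 4 = 14)
H(T) = (14 + T)/(30 + T) (H(T) = (T + 14)/(T + 30) = (14 + T)/(30 + T))
(p - 1304) + H(14 - 1*(-29)) = (3215/16 - 1304) + (14 + (14 - 1*(-29)))/(30 + (14 - 1*(-29))) = -17649/16 + (14 + (14 + 29))/(30 + (14 + 29)) = -17649/16 + (14 + 43)/(30 + 43) = -17649/16 + 57/73 = -1287465/1168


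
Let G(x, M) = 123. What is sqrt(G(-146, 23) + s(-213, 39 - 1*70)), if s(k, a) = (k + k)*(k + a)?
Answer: 3*sqrt(11563) ≈ 322.59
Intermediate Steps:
s(k, a) = 2*k*(a + k) (s(k, a) = (2*k)*(a + k) = 2*k*(a + k))
sqrt(G(-146, 23) + s(-213, 39 - 1*70)) = sqrt(123 + 2*(-213)*((39 - 1*70) - 213)) = sqrt(123 + 2*(-213)*((39 - 70) - 213)) = sqrt(123 + 2*(-213)*(-31 - 213)) = sqrt(123 + 2*(-213)*(-244)) = sqrt(123 + 103944) = sqrt(104067) = 3*sqrt(11563)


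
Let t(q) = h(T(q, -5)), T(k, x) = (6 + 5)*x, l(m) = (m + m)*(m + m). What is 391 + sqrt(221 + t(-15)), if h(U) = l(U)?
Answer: 502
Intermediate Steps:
l(m) = 4*m**2 (l(m) = (2*m)*(2*m) = 4*m**2)
T(k, x) = 11*x
h(U) = 4*U**2
t(q) = 12100 (t(q) = 4*(11*(-5))**2 = 4*(-55)**2 = 4*3025 = 12100)
391 + sqrt(221 + t(-15)) = 391 + sqrt(221 + 12100) = 391 + sqrt(12321) = 391 + 111 = 502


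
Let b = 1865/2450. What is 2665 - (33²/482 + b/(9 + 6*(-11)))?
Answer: 8961671729/3365565 ≈ 2662.8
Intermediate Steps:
b = 373/490 (b = 1865*(1/2450) = 373/490 ≈ 0.76122)
2665 - (33²/482 + b/(9 + 6*(-11))) = 2665 - (33²/482 + 373/(490*(9 + 6*(-11)))) = 2665 - (1089*(1/482) + 373/(490*(9 - 66))) = 2665 - (1089/482 + (373/490)/(-57)) = 2665 - (1089/482 + (373/490)*(-1/57)) = 2665 - (1089/482 - 373/27930) = 2665 - 1*7558996/3365565 = 2665 - 7558996/3365565 = 8961671729/3365565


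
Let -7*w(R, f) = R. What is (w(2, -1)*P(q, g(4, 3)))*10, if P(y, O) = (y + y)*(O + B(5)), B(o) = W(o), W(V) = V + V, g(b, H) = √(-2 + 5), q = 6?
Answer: -2400/7 - 240*√3/7 ≈ -402.24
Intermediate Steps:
g(b, H) = √3
W(V) = 2*V
w(R, f) = -R/7
B(o) = 2*o
P(y, O) = 2*y*(10 + O) (P(y, O) = (y + y)*(O + 2*5) = (2*y)*(O + 10) = (2*y)*(10 + O) = 2*y*(10 + O))
(w(2, -1)*P(q, g(4, 3)))*10 = ((-⅐*2)*(2*6*(10 + √3)))*10 = -2*(120 + 12*√3)/7*10 = (-240/7 - 24*√3/7)*10 = -2400/7 - 240*√3/7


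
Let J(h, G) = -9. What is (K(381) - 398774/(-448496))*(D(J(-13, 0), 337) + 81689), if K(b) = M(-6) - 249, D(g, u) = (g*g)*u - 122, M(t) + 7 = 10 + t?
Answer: -766281571272/28031 ≈ -2.7337e+7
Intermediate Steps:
M(t) = 3 + t (M(t) = -7 + (10 + t) = 3 + t)
D(g, u) = -122 + u*g**2 (D(g, u) = g**2*u - 122 = u*g**2 - 122 = -122 + u*g**2)
K(b) = -252 (K(b) = (3 - 6) - 249 = -3 - 249 = -252)
(K(381) - 398774/(-448496))*(D(J(-13, 0), 337) + 81689) = (-252 - 398774/(-448496))*((-122 + 337*(-9)**2) + 81689) = (-252 - 398774*(-1/448496))*((-122 + 337*81) + 81689) = (-252 + 199387/224248)*((-122 + 27297) + 81689) = -56311109*(27175 + 81689)/224248 = -56311109/224248*108864 = -766281571272/28031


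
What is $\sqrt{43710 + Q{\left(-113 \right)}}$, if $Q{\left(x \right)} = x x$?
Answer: $\sqrt{56479} \approx 237.65$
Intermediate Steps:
$Q{\left(x \right)} = x^{2}$
$\sqrt{43710 + Q{\left(-113 \right)}} = \sqrt{43710 + \left(-113\right)^{2}} = \sqrt{43710 + 12769} = \sqrt{56479}$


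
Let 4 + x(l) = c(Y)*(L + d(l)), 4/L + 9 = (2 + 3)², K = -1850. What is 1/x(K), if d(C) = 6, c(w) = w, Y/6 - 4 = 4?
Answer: 1/296 ≈ 0.0033784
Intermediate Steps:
Y = 48 (Y = 24 + 6*4 = 24 + 24 = 48)
L = ¼ (L = 4/(-9 + (2 + 3)²) = 4/(-9 + 5²) = 4/(-9 + 25) = 4/16 = 4*(1/16) = ¼ ≈ 0.25000)
x(l) = 296 (x(l) = -4 + 48*(¼ + 6) = -4 + 48*(25/4) = -4 + 300 = 296)
1/x(K) = 1/296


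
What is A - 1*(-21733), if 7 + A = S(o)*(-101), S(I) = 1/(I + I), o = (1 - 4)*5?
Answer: 651881/30 ≈ 21729.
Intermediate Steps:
o = -15 (o = -3*5 = -15)
S(I) = 1/(2*I)
A = -109/30 (A = -7 + ((½)/(-15))*(-101) = -7 + ((½)*(-1/15))*(-101) = -7 - 1/30*(-101) = -7 + 101/30 = -109/30 ≈ -3.6333)
A - 1*(-21733) = -109/30 - 1*(-21733) = -109/30 + 21733 = 651881/30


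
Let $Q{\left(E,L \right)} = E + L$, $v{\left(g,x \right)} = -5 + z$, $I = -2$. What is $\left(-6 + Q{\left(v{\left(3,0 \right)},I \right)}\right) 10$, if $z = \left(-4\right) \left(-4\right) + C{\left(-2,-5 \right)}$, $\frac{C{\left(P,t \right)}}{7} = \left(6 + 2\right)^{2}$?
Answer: $4510$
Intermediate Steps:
$C{\left(P,t \right)} = 448$ ($C{\left(P,t \right)} = 7 \left(6 + 2\right)^{2} = 7 \cdot 8^{2} = 7 \cdot 64 = 448$)
$z = 464$ ($z = \left(-4\right) \left(-4\right) + 448 = 16 + 448 = 464$)
$v{\left(g,x \right)} = 459$ ($v{\left(g,x \right)} = -5 + 464 = 459$)
$\left(-6 + Q{\left(v{\left(3,0 \right)},I \right)}\right) 10 = \left(-6 + \left(459 - 2\right)\right) 10 = \left(-6 + 457\right) 10 = 451 \cdot 10 = 4510$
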